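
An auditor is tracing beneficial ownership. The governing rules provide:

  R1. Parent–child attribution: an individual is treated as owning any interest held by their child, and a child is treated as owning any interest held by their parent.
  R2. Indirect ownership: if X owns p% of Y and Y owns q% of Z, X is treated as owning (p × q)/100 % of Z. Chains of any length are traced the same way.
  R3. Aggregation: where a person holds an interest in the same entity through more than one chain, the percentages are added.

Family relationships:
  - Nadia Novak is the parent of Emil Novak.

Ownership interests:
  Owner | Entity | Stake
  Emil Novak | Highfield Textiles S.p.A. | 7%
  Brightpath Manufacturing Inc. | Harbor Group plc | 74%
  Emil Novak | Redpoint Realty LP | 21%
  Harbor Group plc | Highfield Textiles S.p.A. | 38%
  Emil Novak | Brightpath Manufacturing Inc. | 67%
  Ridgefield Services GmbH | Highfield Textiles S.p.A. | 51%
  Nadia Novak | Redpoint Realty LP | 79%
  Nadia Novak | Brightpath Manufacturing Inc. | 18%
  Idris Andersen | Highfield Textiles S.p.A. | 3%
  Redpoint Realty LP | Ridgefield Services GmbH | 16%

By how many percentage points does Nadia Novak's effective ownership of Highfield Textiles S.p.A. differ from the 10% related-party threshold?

By parent–child attribution (R1), Nadia Novak is treated as also owning Emil Novak's interest in Redpoint Realty LP, giving 79% + 21% = 100%.
By parent–child attribution (R1), Nadia Novak is treated as also owning Emil Novak's interest in Brightpath Manufacturing Inc, giving 18% + 67% = 85%.
By parent–child attribution (R1), Nadia Novak is treated as owning Emil Novak's 7% interest in Highfield Textiles S.p.A.
Chain via Redpoint Realty LP → Ridgefield Services GmbH (R2): 100% × 16% × 51% = 8.16% of Highfield Textiles S.p.A.
Chain via Brightpath Manufacturing Inc. → Harbor Group plc (R2): 85% × 74% × 38% = 23.902% of Highfield Textiles S.p.A.
Direct interest in Highfield Textiles S.p.A: 7%.
Aggregating (R3): 8.16% + 23.902% + 7% = 39.062%.
39.062% exceeds the 10% threshold by 29.062 percentage points.

29.062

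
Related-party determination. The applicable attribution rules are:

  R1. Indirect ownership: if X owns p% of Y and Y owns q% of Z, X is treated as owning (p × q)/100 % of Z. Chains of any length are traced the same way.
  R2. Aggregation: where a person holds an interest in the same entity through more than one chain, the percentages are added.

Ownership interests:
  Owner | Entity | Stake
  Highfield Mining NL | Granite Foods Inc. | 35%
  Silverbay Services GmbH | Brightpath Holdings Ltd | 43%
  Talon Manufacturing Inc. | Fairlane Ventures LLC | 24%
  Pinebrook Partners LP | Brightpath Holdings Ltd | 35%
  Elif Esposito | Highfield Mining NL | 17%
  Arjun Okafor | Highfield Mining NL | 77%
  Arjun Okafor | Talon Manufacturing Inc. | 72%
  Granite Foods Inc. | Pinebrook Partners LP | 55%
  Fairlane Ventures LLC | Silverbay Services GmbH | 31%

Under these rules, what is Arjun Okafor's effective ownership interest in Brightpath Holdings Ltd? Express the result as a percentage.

Chain via Talon Manufacturing Inc. → Fairlane Ventures LLC → Silverbay Services GmbH (R1): 72% × 24% × 31% × 43% = 2.303424% of Brightpath Holdings Ltd.
Chain via Highfield Mining NL → Granite Foods Inc. → Pinebrook Partners LP (R1): 77% × 35% × 55% × 35% = 5.187875% of Brightpath Holdings Ltd.
Aggregating (R2): 2.303424% + 5.187875% = 7.491299%.

7.491299%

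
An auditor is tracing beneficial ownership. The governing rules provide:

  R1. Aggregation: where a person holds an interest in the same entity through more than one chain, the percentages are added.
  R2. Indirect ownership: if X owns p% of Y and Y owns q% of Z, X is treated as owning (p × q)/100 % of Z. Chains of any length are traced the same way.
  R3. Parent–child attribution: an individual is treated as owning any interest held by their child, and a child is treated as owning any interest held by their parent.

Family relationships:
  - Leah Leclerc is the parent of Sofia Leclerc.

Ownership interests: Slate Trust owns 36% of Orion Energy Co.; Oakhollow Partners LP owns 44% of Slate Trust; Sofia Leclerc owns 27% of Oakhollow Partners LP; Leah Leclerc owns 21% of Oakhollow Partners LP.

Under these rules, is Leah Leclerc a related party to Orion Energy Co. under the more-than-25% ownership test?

No

By parent–child attribution (R3), Leah Leclerc is treated as also owning Sofia Leclerc's interest in Oakhollow Partners LP, giving 21% + 27% = 48%.
Chain via Oakhollow Partners LP → Slate Trust (R2): 48% × 44% × 36% = 7.6032% of Orion Energy Co.
7.6032% does not exceed the 25% threshold, so Leah is not a related party to Orion Energy Co.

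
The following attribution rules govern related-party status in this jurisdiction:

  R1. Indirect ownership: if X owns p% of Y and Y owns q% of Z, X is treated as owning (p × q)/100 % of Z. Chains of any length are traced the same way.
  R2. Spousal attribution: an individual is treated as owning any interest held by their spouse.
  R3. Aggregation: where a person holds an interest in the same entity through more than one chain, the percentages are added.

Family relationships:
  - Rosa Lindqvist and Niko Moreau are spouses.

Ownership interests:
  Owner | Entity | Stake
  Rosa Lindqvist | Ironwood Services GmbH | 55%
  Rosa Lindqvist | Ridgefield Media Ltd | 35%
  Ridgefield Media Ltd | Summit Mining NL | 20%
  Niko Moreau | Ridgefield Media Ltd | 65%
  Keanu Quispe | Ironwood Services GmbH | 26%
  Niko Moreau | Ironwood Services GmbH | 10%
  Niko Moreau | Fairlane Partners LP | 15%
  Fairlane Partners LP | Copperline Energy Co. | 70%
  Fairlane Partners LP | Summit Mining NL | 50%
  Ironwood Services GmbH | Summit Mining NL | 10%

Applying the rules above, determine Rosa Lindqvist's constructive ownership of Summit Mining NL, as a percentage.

By spousal attribution (R2), Rosa Lindqvist is treated as also owning Niko Moreau's interest in Ironwood Services GmbH, giving 55% + 10% = 65%.
By spousal attribution (R2), Rosa Lindqvist is treated as also owning Niko Moreau's interest in Ridgefield Media Ltd, giving 35% + 65% = 100%.
By spousal attribution (R2), Rosa Lindqvist is treated as owning Niko Moreau's 15% interest in Fairlane Partners LP.
Chain via Ironwood Services GmbH (R1): 65% × 10% = 6.5% of Summit Mining NL.
Chain via Ridgefield Media Ltd (R1): 100% × 20% = 20% of Summit Mining NL.
Chain via Fairlane Partners LP (R1): 15% × 50% = 7.5% of Summit Mining NL.
Aggregating (R3): 6.5% + 20% + 7.5% = 34%.

34%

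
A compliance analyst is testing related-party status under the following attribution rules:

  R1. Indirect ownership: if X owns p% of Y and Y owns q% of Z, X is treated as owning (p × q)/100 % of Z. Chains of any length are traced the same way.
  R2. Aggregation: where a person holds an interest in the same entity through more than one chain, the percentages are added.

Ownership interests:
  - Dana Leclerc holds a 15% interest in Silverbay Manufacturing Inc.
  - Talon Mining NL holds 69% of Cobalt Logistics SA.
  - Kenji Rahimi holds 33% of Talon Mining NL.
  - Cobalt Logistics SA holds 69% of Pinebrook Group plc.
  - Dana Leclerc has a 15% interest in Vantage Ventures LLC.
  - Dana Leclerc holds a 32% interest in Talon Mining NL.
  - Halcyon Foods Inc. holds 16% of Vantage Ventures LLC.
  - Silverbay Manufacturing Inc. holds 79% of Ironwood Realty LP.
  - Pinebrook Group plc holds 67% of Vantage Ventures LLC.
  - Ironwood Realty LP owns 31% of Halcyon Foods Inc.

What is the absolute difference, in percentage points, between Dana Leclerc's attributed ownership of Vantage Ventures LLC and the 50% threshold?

Chain via Silverbay Manufacturing Inc. → Ironwood Realty LP → Halcyon Foods Inc. (R1): 15% × 79% × 31% × 16% = 0.58776% of Vantage Ventures LLC.
Chain via Talon Mining NL → Cobalt Logistics SA → Pinebrook Group plc (R1): 32% × 69% × 69% × 67% = 10.207584% of Vantage Ventures LLC.
Direct interest in Vantage Ventures LLC: 15%.
Aggregating (R2): 0.58776% + 10.207584% + 15% = 25.795344%.
25.795344% falls short of the 50% threshold by 24.204656 percentage points.

24.204656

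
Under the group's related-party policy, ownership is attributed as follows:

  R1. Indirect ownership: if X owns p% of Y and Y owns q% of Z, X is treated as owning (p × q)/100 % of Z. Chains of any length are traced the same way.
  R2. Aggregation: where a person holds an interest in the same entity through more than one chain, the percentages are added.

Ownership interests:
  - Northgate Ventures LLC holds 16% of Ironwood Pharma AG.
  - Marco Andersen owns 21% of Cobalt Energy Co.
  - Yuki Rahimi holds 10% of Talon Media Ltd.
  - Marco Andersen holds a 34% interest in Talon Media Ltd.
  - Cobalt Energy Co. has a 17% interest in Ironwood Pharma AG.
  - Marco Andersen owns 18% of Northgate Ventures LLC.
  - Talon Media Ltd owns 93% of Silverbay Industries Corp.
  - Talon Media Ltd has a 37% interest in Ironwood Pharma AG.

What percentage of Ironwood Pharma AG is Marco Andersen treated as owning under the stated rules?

Chain via Talon Media Ltd (R1): 34% × 37% = 12.58% of Ironwood Pharma AG.
Chain via Northgate Ventures LLC (R1): 18% × 16% = 2.88% of Ironwood Pharma AG.
Chain via Cobalt Energy Co. (R1): 21% × 17% = 3.57% of Ironwood Pharma AG.
Aggregating (R2): 12.58% + 2.88% + 3.57% = 19.03%.

19.03%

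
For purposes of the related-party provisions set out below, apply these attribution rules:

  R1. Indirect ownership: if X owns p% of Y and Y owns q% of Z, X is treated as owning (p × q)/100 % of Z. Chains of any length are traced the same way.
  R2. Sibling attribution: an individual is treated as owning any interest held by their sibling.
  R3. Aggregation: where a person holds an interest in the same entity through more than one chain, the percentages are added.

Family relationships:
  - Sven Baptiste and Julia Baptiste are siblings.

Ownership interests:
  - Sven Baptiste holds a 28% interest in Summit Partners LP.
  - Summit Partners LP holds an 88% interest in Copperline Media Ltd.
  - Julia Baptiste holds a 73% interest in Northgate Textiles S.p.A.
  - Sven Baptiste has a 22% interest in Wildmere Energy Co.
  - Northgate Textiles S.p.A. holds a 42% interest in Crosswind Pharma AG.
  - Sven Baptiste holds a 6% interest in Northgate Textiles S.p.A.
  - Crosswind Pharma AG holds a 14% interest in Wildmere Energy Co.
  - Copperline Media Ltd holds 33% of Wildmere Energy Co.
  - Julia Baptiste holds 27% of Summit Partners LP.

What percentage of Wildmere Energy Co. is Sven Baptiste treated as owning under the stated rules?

42.6172%

By sibling attribution (R2), Sven Baptiste is treated as also owning Julia Baptiste's interest in Northgate Textiles S.p.A, giving 6% + 73% = 79%.
By sibling attribution (R2), Sven Baptiste is treated as also owning Julia Baptiste's interest in Summit Partners LP, giving 28% + 27% = 55%.
Chain via Northgate Textiles S.p.A. → Crosswind Pharma AG (R1): 79% × 42% × 14% = 4.6452% of Wildmere Energy Co.
Chain via Summit Partners LP → Copperline Media Ltd (R1): 55% × 88% × 33% = 15.972% of Wildmere Energy Co.
Direct interest in Wildmere Energy Co: 22%.
Aggregating (R3): 4.6452% + 15.972% + 22% = 42.6172%.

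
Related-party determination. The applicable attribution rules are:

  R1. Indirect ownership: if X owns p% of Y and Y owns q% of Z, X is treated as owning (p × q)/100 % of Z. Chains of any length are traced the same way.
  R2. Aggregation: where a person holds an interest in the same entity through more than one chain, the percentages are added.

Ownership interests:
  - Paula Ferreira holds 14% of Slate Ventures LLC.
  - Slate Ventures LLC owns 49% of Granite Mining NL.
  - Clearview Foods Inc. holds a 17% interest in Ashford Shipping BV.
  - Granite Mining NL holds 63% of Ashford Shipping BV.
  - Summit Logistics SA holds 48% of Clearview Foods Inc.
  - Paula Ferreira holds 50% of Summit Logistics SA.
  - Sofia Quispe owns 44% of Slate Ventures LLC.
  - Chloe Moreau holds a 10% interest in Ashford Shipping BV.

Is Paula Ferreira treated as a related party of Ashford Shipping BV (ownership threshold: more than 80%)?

Chain via Slate Ventures LLC → Granite Mining NL (R1): 14% × 49% × 63% = 4.3218% of Ashford Shipping BV.
Chain via Summit Logistics SA → Clearview Foods Inc. (R1): 50% × 48% × 17% = 4.08% of Ashford Shipping BV.
Aggregating (R2): 4.3218% + 4.08% = 8.4018%.
8.4018% does not exceed the 80% threshold, so Paula is not a related party to Ashford Shipping BV.

No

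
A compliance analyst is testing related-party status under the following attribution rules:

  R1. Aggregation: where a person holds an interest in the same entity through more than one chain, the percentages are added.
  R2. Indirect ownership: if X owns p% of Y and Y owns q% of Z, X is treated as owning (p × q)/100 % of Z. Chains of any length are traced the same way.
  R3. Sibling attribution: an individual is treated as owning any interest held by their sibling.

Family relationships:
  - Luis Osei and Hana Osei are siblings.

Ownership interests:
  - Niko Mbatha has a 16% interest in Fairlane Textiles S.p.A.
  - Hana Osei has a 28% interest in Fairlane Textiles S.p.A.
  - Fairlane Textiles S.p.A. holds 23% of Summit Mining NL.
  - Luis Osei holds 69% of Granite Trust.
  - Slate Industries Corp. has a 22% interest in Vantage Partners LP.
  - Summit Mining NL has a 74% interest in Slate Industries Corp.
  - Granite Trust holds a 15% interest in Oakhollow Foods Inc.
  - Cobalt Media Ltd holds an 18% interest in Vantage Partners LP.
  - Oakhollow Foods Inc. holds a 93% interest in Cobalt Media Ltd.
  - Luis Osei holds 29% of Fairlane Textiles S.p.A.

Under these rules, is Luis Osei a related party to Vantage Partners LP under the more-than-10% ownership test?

By sibling attribution (R3), Luis Osei is treated as also owning Hana Osei's interest in Fairlane Textiles S.p.A, giving 29% + 28% = 57%.
Chain via Granite Trust → Oakhollow Foods Inc. → Cobalt Media Ltd (R2): 69% × 15% × 93% × 18% = 1.73259% of Vantage Partners LP.
Chain via Fairlane Textiles S.p.A. → Summit Mining NL → Slate Industries Corp. (R2): 57% × 23% × 74% × 22% = 2.134308% of Vantage Partners LP.
Aggregating (R1): 1.73259% + 2.134308% = 3.866898%.
3.866898% does not exceed the 10% threshold, so Luis is not a related party to Vantage Partners LP.

No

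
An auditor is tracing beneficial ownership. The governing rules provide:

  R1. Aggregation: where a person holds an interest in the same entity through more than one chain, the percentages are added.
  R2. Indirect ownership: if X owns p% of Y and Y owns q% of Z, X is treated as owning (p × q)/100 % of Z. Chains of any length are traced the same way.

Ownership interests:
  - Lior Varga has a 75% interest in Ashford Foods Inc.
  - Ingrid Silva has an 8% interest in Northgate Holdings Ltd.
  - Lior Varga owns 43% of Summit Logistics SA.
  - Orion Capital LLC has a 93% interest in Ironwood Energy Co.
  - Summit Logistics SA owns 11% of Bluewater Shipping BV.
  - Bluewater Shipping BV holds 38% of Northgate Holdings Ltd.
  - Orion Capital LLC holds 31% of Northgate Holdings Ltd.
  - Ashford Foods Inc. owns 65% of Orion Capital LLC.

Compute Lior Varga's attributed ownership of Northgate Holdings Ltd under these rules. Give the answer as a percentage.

Chain via Summit Logistics SA → Bluewater Shipping BV (R2): 43% × 11% × 38% = 1.7974% of Northgate Holdings Ltd.
Chain via Ashford Foods Inc. → Orion Capital LLC (R2): 75% × 65% × 31% = 15.1125% of Northgate Holdings Ltd.
Aggregating (R1): 1.7974% + 15.1125% = 16.9099%.

16.9099%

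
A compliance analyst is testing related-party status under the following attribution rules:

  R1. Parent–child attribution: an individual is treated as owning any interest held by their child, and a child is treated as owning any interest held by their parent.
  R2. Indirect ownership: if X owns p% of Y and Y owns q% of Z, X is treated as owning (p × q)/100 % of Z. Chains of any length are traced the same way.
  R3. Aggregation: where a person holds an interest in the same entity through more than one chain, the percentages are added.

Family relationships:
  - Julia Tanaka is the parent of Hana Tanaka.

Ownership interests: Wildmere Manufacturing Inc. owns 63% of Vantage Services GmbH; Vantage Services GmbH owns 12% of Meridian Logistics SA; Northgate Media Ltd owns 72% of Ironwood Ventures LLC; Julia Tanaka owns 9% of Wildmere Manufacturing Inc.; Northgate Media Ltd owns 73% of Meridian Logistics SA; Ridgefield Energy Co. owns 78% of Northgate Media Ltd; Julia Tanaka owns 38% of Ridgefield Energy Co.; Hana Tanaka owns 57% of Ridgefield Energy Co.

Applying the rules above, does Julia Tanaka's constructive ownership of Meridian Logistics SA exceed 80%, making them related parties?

By parent–child attribution (R1), Julia Tanaka is treated as also owning Hana Tanaka's interest in Ridgefield Energy Co, giving 38% + 57% = 95%.
Chain via Ridgefield Energy Co. → Northgate Media Ltd (R2): 95% × 78% × 73% = 54.093% of Meridian Logistics SA.
Chain via Wildmere Manufacturing Inc. → Vantage Services GmbH (R2): 9% × 63% × 12% = 0.6804% of Meridian Logistics SA.
Aggregating (R3): 54.093% + 0.6804% = 54.7734%.
54.7734% does not exceed the 80% threshold, so Julia is not a related party to Meridian Logistics SA.

No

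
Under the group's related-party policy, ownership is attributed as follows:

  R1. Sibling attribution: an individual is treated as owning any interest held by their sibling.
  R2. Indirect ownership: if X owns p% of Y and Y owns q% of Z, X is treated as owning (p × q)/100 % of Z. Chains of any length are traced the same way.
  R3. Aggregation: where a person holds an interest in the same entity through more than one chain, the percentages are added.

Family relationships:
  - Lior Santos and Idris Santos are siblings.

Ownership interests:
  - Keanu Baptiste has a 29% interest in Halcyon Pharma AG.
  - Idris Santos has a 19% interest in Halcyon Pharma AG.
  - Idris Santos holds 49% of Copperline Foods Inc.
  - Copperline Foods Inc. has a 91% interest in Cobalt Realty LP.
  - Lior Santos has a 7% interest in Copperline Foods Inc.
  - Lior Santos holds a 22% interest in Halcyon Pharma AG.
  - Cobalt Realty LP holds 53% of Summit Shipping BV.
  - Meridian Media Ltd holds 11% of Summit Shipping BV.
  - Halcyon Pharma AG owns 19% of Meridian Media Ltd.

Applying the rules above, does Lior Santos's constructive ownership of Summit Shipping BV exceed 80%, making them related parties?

By sibling attribution (R1), Lior Santos is treated as also owning Idris Santos's interest in Halcyon Pharma AG, giving 22% + 19% = 41%.
By sibling attribution (R1), Lior Santos is treated as also owning Idris Santos's interest in Copperline Foods Inc, giving 7% + 49% = 56%.
Chain via Halcyon Pharma AG → Meridian Media Ltd (R2): 41% × 19% × 11% = 0.8569% of Summit Shipping BV.
Chain via Copperline Foods Inc. → Cobalt Realty LP (R2): 56% × 91% × 53% = 27.0088% of Summit Shipping BV.
Aggregating (R3): 0.8569% + 27.0088% = 27.8657%.
27.8657% does not exceed the 80% threshold, so Lior is not a related party to Summit Shipping BV.

No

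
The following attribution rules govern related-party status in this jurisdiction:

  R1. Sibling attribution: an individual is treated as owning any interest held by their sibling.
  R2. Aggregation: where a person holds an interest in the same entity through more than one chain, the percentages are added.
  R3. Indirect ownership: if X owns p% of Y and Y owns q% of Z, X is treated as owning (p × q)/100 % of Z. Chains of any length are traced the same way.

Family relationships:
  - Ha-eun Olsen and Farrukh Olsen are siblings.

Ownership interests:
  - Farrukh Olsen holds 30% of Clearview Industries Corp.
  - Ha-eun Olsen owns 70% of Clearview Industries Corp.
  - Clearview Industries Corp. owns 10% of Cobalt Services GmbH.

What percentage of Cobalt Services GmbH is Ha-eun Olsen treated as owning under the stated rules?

By sibling attribution (R1), Ha-eun Olsen is treated as also owning Farrukh Olsen's interest in Clearview Industries Corp, giving 70% + 30% = 100%.
Chain via Clearview Industries Corp. (R3): 100% × 10% = 10% of Cobalt Services GmbH.

10%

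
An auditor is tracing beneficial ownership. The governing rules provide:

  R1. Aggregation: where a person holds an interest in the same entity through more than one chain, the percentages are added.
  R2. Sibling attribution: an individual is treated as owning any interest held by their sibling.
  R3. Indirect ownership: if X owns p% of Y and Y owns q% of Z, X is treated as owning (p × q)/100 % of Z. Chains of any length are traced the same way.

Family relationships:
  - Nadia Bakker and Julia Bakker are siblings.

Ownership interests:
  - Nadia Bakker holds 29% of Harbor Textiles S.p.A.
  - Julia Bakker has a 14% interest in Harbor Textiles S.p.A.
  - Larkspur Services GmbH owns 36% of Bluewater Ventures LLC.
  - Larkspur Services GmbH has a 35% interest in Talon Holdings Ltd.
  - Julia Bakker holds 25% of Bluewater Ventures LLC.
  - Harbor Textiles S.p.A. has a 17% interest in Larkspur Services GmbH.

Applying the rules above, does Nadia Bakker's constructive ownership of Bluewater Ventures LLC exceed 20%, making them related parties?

By sibling attribution (R2), Nadia Bakker is treated as also owning Julia Bakker's interest in Harbor Textiles S.p.A, giving 29% + 14% = 43%.
By sibling attribution (R2), Nadia Bakker is treated as owning Julia Bakker's 25% interest in Bluewater Ventures LLC.
Chain via Harbor Textiles S.p.A. → Larkspur Services GmbH (R3): 43% × 17% × 36% = 2.6316% of Bluewater Ventures LLC.
Direct interest in Bluewater Ventures LLC: 25%.
Aggregating (R1): 2.6316% + 25% = 27.6316%.
27.6316% exceeds the 20% threshold, so Nadia is a related party to Bluewater Ventures LLC.

Yes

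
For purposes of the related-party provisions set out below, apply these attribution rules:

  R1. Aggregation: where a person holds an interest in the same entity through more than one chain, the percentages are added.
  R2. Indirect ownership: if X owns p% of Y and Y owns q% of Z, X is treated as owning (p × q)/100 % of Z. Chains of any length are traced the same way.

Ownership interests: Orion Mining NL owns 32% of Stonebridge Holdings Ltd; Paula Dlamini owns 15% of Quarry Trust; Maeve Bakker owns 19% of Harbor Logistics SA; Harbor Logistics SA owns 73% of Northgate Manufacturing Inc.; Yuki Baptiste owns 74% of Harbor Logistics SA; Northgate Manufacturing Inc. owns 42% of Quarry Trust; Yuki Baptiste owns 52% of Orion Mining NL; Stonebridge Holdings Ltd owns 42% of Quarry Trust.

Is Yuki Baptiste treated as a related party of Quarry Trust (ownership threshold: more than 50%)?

Chain via Harbor Logistics SA → Northgate Manufacturing Inc. (R2): 74% × 73% × 42% = 22.6884% of Quarry Trust.
Chain via Orion Mining NL → Stonebridge Holdings Ltd (R2): 52% × 32% × 42% = 6.9888% of Quarry Trust.
Aggregating (R1): 22.6884% + 6.9888% = 29.6772%.
29.6772% does not exceed the 50% threshold, so Yuki is not a related party to Quarry Trust.

No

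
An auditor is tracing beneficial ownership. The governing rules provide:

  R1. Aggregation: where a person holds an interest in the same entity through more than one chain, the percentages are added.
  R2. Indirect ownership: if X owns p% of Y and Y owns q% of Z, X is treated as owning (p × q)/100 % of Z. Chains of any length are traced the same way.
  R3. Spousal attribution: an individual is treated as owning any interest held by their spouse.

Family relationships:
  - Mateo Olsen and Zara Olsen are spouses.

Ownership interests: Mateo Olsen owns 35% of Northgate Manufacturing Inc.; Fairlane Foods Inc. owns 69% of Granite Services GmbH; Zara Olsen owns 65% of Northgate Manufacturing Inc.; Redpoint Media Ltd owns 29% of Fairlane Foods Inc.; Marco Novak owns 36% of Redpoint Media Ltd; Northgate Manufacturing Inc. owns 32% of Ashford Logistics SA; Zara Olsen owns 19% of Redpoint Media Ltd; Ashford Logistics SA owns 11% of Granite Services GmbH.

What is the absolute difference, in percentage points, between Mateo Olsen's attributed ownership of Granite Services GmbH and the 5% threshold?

2.3219

By spousal attribution (R3), Mateo Olsen is treated as also owning Zara Olsen's interest in Northgate Manufacturing Inc, giving 35% + 65% = 100%.
By spousal attribution (R3), Mateo Olsen is treated as owning Zara Olsen's 19% interest in Redpoint Media Ltd.
Chain via Northgate Manufacturing Inc. → Ashford Logistics SA (R2): 100% × 32% × 11% = 3.52% of Granite Services GmbH.
Chain via Redpoint Media Ltd → Fairlane Foods Inc. (R2): 19% × 29% × 69% = 3.8019% of Granite Services GmbH.
Aggregating (R1): 3.52% + 3.8019% = 7.3219%.
7.3219% exceeds the 5% threshold by 2.3219 percentage points.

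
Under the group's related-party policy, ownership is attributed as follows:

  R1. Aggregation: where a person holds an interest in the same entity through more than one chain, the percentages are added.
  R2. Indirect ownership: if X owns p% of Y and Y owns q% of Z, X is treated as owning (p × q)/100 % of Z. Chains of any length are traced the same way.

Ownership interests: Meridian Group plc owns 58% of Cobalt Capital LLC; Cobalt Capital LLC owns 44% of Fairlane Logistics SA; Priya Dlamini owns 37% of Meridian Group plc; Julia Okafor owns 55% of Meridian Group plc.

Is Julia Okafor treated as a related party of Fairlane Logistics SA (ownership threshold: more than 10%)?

Chain via Meridian Group plc → Cobalt Capital LLC (R2): 55% × 58% × 44% = 14.036% of Fairlane Logistics SA.
14.036% exceeds the 10% threshold, so Julia is a related party to Fairlane Logistics SA.

Yes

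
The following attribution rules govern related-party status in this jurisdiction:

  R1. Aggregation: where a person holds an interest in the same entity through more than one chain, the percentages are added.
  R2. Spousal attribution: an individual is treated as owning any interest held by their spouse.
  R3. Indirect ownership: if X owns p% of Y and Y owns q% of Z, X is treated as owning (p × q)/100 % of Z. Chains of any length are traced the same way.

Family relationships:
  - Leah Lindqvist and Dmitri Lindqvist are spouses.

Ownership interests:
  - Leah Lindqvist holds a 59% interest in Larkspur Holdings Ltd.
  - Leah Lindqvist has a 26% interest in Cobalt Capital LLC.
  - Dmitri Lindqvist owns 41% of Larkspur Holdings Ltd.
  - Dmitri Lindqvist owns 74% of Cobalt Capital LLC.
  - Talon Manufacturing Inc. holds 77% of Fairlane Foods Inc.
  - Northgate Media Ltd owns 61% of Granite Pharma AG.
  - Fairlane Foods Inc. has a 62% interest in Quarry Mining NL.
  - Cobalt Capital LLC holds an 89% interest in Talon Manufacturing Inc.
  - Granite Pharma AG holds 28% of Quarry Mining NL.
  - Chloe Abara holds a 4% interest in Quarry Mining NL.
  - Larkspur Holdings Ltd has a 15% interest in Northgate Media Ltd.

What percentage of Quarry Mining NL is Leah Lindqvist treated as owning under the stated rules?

45.0506%

By spousal attribution (R2), Leah Lindqvist is treated as also owning Dmitri Lindqvist's interest in Larkspur Holdings Ltd, giving 59% + 41% = 100%.
By spousal attribution (R2), Leah Lindqvist is treated as also owning Dmitri Lindqvist's interest in Cobalt Capital LLC, giving 26% + 74% = 100%.
Chain via Larkspur Holdings Ltd → Northgate Media Ltd → Granite Pharma AG (R3): 100% × 15% × 61% × 28% = 2.562% of Quarry Mining NL.
Chain via Cobalt Capital LLC → Talon Manufacturing Inc. → Fairlane Foods Inc. (R3): 100% × 89% × 77% × 62% = 42.4886% of Quarry Mining NL.
Aggregating (R1): 2.562% + 42.4886% = 45.0506%.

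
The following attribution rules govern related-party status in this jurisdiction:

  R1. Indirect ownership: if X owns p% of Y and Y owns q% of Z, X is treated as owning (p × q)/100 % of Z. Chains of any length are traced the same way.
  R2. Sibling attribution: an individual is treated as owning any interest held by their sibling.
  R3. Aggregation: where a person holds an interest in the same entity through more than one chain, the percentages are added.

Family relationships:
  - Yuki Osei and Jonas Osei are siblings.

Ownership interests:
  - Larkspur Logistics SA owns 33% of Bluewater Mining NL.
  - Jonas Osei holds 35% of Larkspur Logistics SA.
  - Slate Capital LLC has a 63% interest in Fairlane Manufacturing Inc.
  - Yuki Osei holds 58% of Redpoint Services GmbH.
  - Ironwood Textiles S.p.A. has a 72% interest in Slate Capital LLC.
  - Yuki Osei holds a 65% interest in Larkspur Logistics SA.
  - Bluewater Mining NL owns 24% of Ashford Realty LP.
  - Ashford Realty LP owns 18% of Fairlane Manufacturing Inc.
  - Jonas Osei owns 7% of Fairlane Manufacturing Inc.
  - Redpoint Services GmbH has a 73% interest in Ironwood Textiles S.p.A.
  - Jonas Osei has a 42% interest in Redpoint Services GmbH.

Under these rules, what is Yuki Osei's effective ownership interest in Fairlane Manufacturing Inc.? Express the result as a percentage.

41.5384%

By sibling attribution (R2), Yuki Osei is treated as also owning Jonas Osei's interest in Redpoint Services GmbH, giving 58% + 42% = 100%.
By sibling attribution (R2), Yuki Osei is treated as also owning Jonas Osei's interest in Larkspur Logistics SA, giving 65% + 35% = 100%.
By sibling attribution (R2), Yuki Osei is treated as owning Jonas Osei's 7% interest in Fairlane Manufacturing Inc.
Chain via Redpoint Services GmbH → Ironwood Textiles S.p.A. → Slate Capital LLC (R1): 100% × 73% × 72% × 63% = 33.1128% of Fairlane Manufacturing Inc.
Chain via Larkspur Logistics SA → Bluewater Mining NL → Ashford Realty LP (R1): 100% × 33% × 24% × 18% = 1.4256% of Fairlane Manufacturing Inc.
Direct interest in Fairlane Manufacturing Inc: 7%.
Aggregating (R3): 33.1128% + 1.4256% + 7% = 41.5384%.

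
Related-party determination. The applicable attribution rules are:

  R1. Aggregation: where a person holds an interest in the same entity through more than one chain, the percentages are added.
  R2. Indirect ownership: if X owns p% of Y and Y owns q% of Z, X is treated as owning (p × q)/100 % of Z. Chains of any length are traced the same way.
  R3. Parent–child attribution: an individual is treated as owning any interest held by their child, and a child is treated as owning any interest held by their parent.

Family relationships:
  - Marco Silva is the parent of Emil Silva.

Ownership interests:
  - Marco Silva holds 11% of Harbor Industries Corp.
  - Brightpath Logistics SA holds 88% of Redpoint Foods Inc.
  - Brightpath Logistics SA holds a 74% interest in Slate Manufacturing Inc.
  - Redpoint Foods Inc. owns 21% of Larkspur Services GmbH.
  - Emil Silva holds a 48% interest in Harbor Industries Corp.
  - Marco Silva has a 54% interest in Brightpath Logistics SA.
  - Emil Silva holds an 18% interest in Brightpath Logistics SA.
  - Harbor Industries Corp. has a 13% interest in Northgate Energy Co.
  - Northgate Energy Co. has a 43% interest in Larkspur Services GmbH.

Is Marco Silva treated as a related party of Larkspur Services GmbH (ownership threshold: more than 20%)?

By parent–child attribution (R3), Marco Silva is treated as also owning Emil Silva's interest in Brightpath Logistics SA, giving 54% + 18% = 72%.
By parent–child attribution (R3), Marco Silva is treated as also owning Emil Silva's interest in Harbor Industries Corp, giving 11% + 48% = 59%.
Chain via Brightpath Logistics SA → Redpoint Foods Inc. (R2): 72% × 88% × 21% = 13.3056% of Larkspur Services GmbH.
Chain via Harbor Industries Corp. → Northgate Energy Co. (R2): 59% × 13% × 43% = 3.2981% of Larkspur Services GmbH.
Aggregating (R1): 13.3056% + 3.2981% = 16.6037%.
16.6037% does not exceed the 20% threshold, so Marco is not a related party to Larkspur Services GmbH.

No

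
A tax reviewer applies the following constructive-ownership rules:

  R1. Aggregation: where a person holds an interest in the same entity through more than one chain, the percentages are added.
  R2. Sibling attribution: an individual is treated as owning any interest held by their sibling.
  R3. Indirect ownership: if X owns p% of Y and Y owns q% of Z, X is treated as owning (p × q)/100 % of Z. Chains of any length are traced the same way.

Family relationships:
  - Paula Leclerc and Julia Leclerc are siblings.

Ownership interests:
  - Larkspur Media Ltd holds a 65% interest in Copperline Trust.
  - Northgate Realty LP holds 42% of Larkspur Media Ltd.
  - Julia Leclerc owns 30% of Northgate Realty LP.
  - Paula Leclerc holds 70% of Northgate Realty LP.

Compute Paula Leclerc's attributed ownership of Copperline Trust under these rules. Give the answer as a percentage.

By sibling attribution (R2), Paula Leclerc is treated as also owning Julia Leclerc's interest in Northgate Realty LP, giving 70% + 30% = 100%.
Chain via Northgate Realty LP → Larkspur Media Ltd (R3): 100% × 42% × 65% = 27.3% of Copperline Trust.

27.3%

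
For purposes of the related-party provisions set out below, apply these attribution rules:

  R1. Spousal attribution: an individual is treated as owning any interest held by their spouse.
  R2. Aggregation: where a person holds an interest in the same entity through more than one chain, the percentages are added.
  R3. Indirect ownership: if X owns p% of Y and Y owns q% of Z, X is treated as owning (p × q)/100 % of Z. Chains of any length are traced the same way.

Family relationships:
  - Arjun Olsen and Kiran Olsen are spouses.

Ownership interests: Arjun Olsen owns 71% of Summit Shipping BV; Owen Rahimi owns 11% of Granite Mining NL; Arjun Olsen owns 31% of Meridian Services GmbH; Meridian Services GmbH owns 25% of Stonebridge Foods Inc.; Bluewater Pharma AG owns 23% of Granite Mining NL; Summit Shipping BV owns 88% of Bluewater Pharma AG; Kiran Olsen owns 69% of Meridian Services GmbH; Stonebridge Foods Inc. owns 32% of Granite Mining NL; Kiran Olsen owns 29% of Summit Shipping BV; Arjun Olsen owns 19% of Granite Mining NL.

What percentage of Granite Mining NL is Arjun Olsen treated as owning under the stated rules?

By spousal attribution (R1), Arjun Olsen is treated as also owning Kiran Olsen's interest in Meridian Services GmbH, giving 31% + 69% = 100%.
By spousal attribution (R1), Arjun Olsen is treated as also owning Kiran Olsen's interest in Summit Shipping BV, giving 71% + 29% = 100%.
Chain via Meridian Services GmbH → Stonebridge Foods Inc. (R3): 100% × 25% × 32% = 8% of Granite Mining NL.
Chain via Summit Shipping BV → Bluewater Pharma AG (R3): 100% × 88% × 23% = 20.24% of Granite Mining NL.
Direct interest in Granite Mining NL: 19%.
Aggregating (R2): 8% + 20.24% + 19% = 47.24%.

47.24%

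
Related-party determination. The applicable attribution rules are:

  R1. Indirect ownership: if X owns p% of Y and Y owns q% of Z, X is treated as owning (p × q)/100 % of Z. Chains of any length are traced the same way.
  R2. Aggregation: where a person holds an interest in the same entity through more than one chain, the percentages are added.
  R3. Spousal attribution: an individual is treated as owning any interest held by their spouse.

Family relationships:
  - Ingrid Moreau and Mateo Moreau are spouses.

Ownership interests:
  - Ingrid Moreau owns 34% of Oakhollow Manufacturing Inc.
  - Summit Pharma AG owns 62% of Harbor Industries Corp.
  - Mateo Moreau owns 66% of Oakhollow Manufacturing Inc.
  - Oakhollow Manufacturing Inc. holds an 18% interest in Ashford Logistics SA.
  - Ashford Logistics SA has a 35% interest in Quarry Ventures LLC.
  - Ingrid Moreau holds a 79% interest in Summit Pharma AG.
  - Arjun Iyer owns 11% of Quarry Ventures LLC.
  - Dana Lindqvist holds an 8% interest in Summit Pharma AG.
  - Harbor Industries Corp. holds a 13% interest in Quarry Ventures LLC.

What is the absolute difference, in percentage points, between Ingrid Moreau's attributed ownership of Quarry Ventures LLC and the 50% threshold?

By spousal attribution (R3), Ingrid Moreau is treated as also owning Mateo Moreau's interest in Oakhollow Manufacturing Inc, giving 34% + 66% = 100%.
Chain via Oakhollow Manufacturing Inc. → Ashford Logistics SA (R1): 100% × 18% × 35% = 6.3% of Quarry Ventures LLC.
Chain via Summit Pharma AG → Harbor Industries Corp. (R1): 79% × 62% × 13% = 6.3674% of Quarry Ventures LLC.
Aggregating (R2): 6.3% + 6.3674% = 12.6674%.
12.6674% falls short of the 50% threshold by 37.3326 percentage points.

37.3326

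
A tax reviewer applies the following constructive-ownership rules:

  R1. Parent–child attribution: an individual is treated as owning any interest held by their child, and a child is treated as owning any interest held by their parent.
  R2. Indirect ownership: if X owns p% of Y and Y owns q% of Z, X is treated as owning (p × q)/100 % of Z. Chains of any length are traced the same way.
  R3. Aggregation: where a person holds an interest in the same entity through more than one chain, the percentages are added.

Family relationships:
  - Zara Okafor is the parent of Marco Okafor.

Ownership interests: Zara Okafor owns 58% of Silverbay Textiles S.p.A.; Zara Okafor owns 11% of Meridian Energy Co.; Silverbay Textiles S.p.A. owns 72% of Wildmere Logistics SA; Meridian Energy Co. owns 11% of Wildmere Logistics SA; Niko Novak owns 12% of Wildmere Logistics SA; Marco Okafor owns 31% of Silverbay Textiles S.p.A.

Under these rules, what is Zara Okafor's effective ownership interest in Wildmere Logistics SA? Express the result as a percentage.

65.29%

By parent–child attribution (R1), Zara Okafor is treated as also owning Marco Okafor's interest in Silverbay Textiles S.p.A, giving 58% + 31% = 89%.
Chain via Silverbay Textiles S.p.A. (R2): 89% × 72% = 64.08% of Wildmere Logistics SA.
Chain via Meridian Energy Co. (R2): 11% × 11% = 1.21% of Wildmere Logistics SA.
Aggregating (R3): 64.08% + 1.21% = 65.29%.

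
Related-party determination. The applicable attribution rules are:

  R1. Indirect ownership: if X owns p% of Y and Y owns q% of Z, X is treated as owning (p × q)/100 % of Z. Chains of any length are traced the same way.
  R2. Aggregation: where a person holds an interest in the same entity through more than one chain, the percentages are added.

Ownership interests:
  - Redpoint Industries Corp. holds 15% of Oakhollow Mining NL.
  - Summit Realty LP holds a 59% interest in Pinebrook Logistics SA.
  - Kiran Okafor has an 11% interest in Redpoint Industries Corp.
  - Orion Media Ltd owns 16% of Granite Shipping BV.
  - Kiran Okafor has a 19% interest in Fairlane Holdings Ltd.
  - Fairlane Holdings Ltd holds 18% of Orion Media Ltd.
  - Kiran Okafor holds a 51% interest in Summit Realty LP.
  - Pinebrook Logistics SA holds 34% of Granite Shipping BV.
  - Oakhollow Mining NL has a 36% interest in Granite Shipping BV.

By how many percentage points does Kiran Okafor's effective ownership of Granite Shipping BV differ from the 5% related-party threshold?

Chain via Fairlane Holdings Ltd → Orion Media Ltd (R1): 19% × 18% × 16% = 0.5472% of Granite Shipping BV.
Chain via Summit Realty LP → Pinebrook Logistics SA (R1): 51% × 59% × 34% = 10.2306% of Granite Shipping BV.
Chain via Redpoint Industries Corp. → Oakhollow Mining NL (R1): 11% × 15% × 36% = 0.594% of Granite Shipping BV.
Aggregating (R2): 0.5472% + 10.2306% + 0.594% = 11.3718%.
11.3718% exceeds the 5% threshold by 6.3718 percentage points.

6.3718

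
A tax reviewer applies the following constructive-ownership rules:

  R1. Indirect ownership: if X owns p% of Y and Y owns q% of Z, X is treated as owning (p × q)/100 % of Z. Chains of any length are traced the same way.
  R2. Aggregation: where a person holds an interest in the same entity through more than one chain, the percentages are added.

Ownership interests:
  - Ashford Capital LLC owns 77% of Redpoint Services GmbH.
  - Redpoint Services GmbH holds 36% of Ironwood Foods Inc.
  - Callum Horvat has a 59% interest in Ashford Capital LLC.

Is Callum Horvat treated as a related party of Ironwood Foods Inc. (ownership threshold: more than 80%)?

Chain via Ashford Capital LLC → Redpoint Services GmbH (R1): 59% × 77% × 36% = 16.3548% of Ironwood Foods Inc.
16.3548% does not exceed the 80% threshold, so Callum is not a related party to Ironwood Foods Inc.

No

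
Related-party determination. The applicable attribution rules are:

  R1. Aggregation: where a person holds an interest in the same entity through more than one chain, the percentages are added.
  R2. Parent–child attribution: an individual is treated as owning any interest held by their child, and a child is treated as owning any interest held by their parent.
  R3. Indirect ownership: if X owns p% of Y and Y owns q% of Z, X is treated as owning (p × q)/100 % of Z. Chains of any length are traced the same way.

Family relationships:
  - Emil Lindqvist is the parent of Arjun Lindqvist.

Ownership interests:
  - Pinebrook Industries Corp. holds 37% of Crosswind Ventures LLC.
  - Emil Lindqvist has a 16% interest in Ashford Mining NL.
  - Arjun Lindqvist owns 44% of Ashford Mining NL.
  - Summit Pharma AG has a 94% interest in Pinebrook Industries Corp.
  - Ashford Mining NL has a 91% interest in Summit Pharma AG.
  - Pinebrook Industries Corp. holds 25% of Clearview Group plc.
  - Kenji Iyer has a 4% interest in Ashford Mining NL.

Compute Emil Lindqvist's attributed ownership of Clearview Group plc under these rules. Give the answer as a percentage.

12.831%

By parent–child attribution (R2), Emil Lindqvist is treated as also owning Arjun Lindqvist's interest in Ashford Mining NL, giving 16% + 44% = 60%.
Chain via Ashford Mining NL → Summit Pharma AG → Pinebrook Industries Corp. (R3): 60% × 91% × 94% × 25% = 12.831% of Clearview Group plc.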